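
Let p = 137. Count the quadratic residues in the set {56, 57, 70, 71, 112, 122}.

3

(56/137) = +1 → QR.
(57/137) = -1 → non-residue.
(70/137) = -1 → non-residue.
(71/137) = -1 → non-residue.
(112/137) = +1 → QR.
(122/137) = +1 → QR.
Total quadratic residues among the 6: 3.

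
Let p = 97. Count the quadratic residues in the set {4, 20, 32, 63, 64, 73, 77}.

4

(4/97) = +1 → QR.
(20/97) = -1 → non-residue.
(32/97) = +1 → QR.
(63/97) = -1 → non-residue.
(64/97) = +1 → QR.
(73/97) = +1 → QR.
(77/97) = -1 → non-residue.
Total quadratic residues among the 7: 4.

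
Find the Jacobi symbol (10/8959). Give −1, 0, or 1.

1

Pull out 2: since 8959 ≡ 7 (mod 8), (2/8959) = +1.
Reciprocity: 5 ≡ 1 and 8959 ≡ 3 (mod 4), so (5/8959) = +(8959/5).
Reduce top mod 5: now compute (4/5).
Pull out 2^2: since 5 ≡ 5 (mod 8), (2/5) = -1, so (2/5)^2 = +1.
Reached (1/5) = 1. Collecting the sign flips along the way, the symbol is +1.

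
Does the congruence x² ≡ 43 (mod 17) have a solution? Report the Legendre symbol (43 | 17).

1

First reduce: 43 ≡ 9 (mod 17).
Reciprocity: 9 ≡ 1 and 17 ≡ 1 (mod 4), so (9/17) = +(17/9).
Reduce top mod 9: now compute (8/9).
Pull out 2^3: since 9 ≡ 1 (mod 8), (2/9) = +1, so (2/9)^3 = +1.
Reached (1/9) = 1. Collecting the sign flips along the way, the symbol is +1.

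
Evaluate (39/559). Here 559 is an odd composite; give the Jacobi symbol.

0

Reciprocity: 39 ≡ 3 and 559 ≡ 3 (mod 4), so (39/559) = −(559/39).
Reduce top mod 39: now compute (13/39).
Reciprocity: 13 ≡ 1 and 39 ≡ 3 (mod 4), so (13/39) = +(39/13).
Reduce top mod 13: now compute (0/13).
Top reduces to 0: gcd > 1, so the symbol is 0.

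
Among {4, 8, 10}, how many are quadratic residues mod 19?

(4/19) = +1 → QR.
(8/19) = -1 → non-residue.
(10/19) = -1 → non-residue.
Total quadratic residues among the 3: 1.

1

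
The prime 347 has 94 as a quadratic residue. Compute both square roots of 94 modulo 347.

21, 326

Since 347 ≡ 3 (mod 4), a square root of 94 is 94^((347+1)/4) = 94^87 mod 347.
Repeated squaring: 94^2≡161, 94^4≡243, 94^8≡59, 94^16≡11, 94^32≡121, 94^64≡67 (mod 347).
94^87 = 94^(64+16+4+2+1) ≡ 326 (mod 347).
Check: 326² = 106276 ≡ 94 (mod 347). The two roots are 21 and 326.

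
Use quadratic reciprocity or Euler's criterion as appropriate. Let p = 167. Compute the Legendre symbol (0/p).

0

Top reduces to 0: gcd > 1, so the symbol is 0.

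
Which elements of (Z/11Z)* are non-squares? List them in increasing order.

Square k = 1,…,5 (k and 11−k give the same square):
1²=1, 2²=4, 3²=9, 4²≡5, 5²≡3 (mod 11).
The residues are {1, 3, 4, 5, 9}; the non-residues are the remaining 5 nonzero classes.

2,6,7,8,10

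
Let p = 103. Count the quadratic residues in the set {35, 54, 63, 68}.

2

(35/103) = -1 → non-residue.
(54/103) = -1 → non-residue.
(63/103) = +1 → QR.
(68/103) = +1 → QR.
Total quadratic residues among the 4: 2.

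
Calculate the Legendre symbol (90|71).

Euler's criterion: (90/71) ≡ 19^35 (mod 71).
19^2 ≡ 6 (mod 71)
19^4 ≡ 36 (mod 71)
19^8 ≡ 18 (mod 71)
19^16 ≡ 40 (mod 71)
19^32 ≡ 38 (mod 71)
19^35 = 19^(32+2+1) ≡ 1 (mod 71).
Result is 1, so (90/71) = 1.

1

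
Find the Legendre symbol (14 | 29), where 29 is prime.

Pull out 2: since 29 ≡ 5 (mod 8), (2/29) = -1.
Reciprocity: 7 ≡ 3 and 29 ≡ 1 (mod 4), so (7/29) = +(29/7).
Reduce top mod 7: now compute (1/7).
Reached (1/7) = 1. Collecting the sign flips along the way, the symbol is -1.

-1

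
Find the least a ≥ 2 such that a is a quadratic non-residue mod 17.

3

(2/17) = +1, so 2 is a residue.
(3/17) = −1, so 3 is the smallest positive non-residue mod 17.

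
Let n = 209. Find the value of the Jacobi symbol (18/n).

1

Pull out 2: since 209 ≡ 1 (mod 8), (2/209) = +1.
Reciprocity: 9 ≡ 1 and 209 ≡ 1 (mod 4), so (9/209) = +(209/9).
Reduce top mod 9: now compute (2/9).
Pull out 2: since 9 ≡ 1 (mod 8), (2/9) = +1.
Reached (1/9) = 1. Collecting the sign flips along the way, the symbol is +1.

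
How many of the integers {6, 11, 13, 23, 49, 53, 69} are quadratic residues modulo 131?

(6/131) = -1 → non-residue.
(11/131) = +1 → QR.
(13/131) = +1 → QR.
(23/131) = -1 → non-residue.
(49/131) = +1 → QR.
(53/131) = +1 → QR.
(69/131) = -1 → non-residue.
Total quadratic residues among the 7: 4.

4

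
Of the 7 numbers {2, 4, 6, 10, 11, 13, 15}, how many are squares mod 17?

4

(2/17) = +1 → QR.
(4/17) = +1 → QR.
(6/17) = -1 → non-residue.
(10/17) = -1 → non-residue.
(11/17) = -1 → non-residue.
(13/17) = +1 → QR.
(15/17) = +1 → QR.
Total quadratic residues among the 7: 4.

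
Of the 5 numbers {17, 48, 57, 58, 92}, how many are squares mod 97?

1

(17/97) = -1 → non-residue.
(48/97) = +1 → QR.
(57/97) = -1 → non-residue.
(58/97) = -1 → non-residue.
(92/97) = -1 → non-residue.
Total quadratic residues among the 5: 1.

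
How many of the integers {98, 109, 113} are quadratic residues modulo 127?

2

(98/127) = +1 → QR.
(109/127) = -1 → non-residue.
(113/127) = +1 → QR.
Total quadratic residues among the 3: 2.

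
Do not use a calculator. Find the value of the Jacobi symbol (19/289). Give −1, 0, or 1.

1

Reciprocity: 19 ≡ 3 and 289 ≡ 1 (mod 4), so (19/289) = +(289/19).
Reduce top mod 19: now compute (4/19).
Pull out 2^2: since 19 ≡ 3 (mod 8), (2/19) = -1, so (2/19)^2 = +1.
Reached (1/19) = 1. Collecting the sign flips along the way, the symbol is +1.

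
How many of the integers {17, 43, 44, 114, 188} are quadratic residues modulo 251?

2

(17/251) = +1 → QR.
(43/251) = -1 → non-residue.
(44/251) = -1 → non-residue.
(114/251) = +1 → QR.
(188/251) = -1 → non-residue.
Total quadratic residues among the 5: 2.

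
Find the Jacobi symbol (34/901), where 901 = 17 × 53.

0

Pull out 2: since 901 ≡ 5 (mod 8), (2/901) = -1.
Reciprocity: 17 ≡ 1 and 901 ≡ 1 (mod 4), so (17/901) = +(901/17).
Reduce top mod 17: now compute (0/17).
Top reduces to 0: gcd > 1, so the symbol is 0.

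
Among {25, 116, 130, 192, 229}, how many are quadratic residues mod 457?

(25/457) = +1 → QR.
(116/457) = +1 → QR.
(130/457) = +1 → QR.
(192/457) = +1 → QR.
(229/457) = +1 → QR.
Total quadratic residues among the 5: 5.

5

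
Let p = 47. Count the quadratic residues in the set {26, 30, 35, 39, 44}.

0

(26/47) = -1 → non-residue.
(30/47) = -1 → non-residue.
(35/47) = -1 → non-residue.
(39/47) = -1 → non-residue.
(44/47) = -1 → non-residue.
Total quadratic residues among the 5: 0.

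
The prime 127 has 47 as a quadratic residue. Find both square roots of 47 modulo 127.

38, 89

Since 127 ≡ 3 (mod 4), a square root of 47 is 47^((127+1)/4) = 47^32 mod 127.
Repeated squaring: 47^2≡50, 47^4≡87, 47^8≡76, 47^16≡61, 47^32≡38 (mod 127).
47^32 = 47^(32) ≡ 38 (mod 127).
Check: 38² = 1444 ≡ 47 (mod 127). The two roots are 38 and 89.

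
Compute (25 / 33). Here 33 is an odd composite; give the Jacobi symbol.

Reciprocity: 25 ≡ 1 and 33 ≡ 1 (mod 4), so (25/33) = +(33/25).
Reduce top mod 25: now compute (8/25).
Pull out 2^3: since 25 ≡ 1 (mod 8), (2/25) = +1, so (2/25)^3 = +1.
Reached (1/25) = 1. Collecting the sign flips along the way, the symbol is +1.

1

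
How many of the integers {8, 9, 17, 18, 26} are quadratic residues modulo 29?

1

(8/29) = -1 → non-residue.
(9/29) = +1 → QR.
(17/29) = -1 → non-residue.
(18/29) = -1 → non-residue.
(26/29) = -1 → non-residue.
Total quadratic residues among the 5: 1.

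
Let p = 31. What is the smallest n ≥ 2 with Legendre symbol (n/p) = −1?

(2/31) = +1, so 2 is a residue.
(3/31) = −1, so 3 is the smallest positive non-residue mod 31.

3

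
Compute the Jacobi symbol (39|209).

-1

Reciprocity: 39 ≡ 3 and 209 ≡ 1 (mod 4), so (39/209) = +(209/39).
Reduce top mod 39: now compute (14/39).
Pull out 2: since 39 ≡ 7 (mod 8), (2/39) = +1.
Reciprocity: 7 ≡ 3 and 39 ≡ 3 (mod 4), so (7/39) = −(39/7).
Reduce top mod 7: now compute (4/7).
Pull out 2^2: since 7 ≡ 7 (mod 8), (2/7) = +1, so (2/7)^2 = +1.
Reached (1/7) = 1. Collecting the sign flips along the way, the symbol is -1.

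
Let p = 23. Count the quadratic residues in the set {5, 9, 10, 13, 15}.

2

(5/23) = -1 → non-residue.
(9/23) = +1 → QR.
(10/23) = -1 → non-residue.
(13/23) = +1 → QR.
(15/23) = -1 → non-residue.
Total quadratic residues among the 5: 2.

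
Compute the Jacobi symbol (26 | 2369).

Pull out 2: since 2369 ≡ 1 (mod 8), (2/2369) = +1.
Reciprocity: 13 ≡ 1 and 2369 ≡ 1 (mod 4), so (13/2369) = +(2369/13).
Reduce top mod 13: now compute (3/13).
Reciprocity: 3 ≡ 3 and 13 ≡ 1 (mod 4), so (3/13) = +(13/3).
Reduce top mod 3: now compute (1/3).
Reached (1/3) = 1. Collecting the sign flips along the way, the symbol is +1.

1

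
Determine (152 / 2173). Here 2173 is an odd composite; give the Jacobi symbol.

Pull out 2^3: since 2173 ≡ 5 (mod 8), (2/2173) = -1, so (2/2173)^3 = -1.
Reciprocity: 19 ≡ 3 and 2173 ≡ 1 (mod 4), so (19/2173) = +(2173/19).
Reduce top mod 19: now compute (7/19).
Reciprocity: 7 ≡ 3 and 19 ≡ 3 (mod 4), so (7/19) = −(19/7).
Reduce top mod 7: now compute (5/7).
Reciprocity: 5 ≡ 1 and 7 ≡ 3 (mod 4), so (5/7) = +(7/5).
Reduce top mod 5: now compute (2/5).
Pull out 2: since 5 ≡ 5 (mod 8), (2/5) = -1.
Reached (1/5) = 1. Collecting the sign flips along the way, the symbol is -1.

-1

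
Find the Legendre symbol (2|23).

Euler's criterion: (2/23) ≡ 2^11 (mod 23).
2^2 ≡ 4 (mod 23)
2^4 ≡ 16 (mod 23)
2^8 ≡ 3 (mod 23)
2^11 = 2^(8+2+1) ≡ 1 (mod 23).
Result is 1, so (2/23) = 1.

1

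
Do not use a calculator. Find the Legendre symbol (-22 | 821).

First reduce: -22 ≡ 799 (mod 821).
Reciprocity: 799 ≡ 3 and 821 ≡ 1 (mod 4), so (799/821) = +(821/799).
Reduce top mod 799: now compute (22/799).
Pull out 2: since 799 ≡ 7 (mod 8), (2/799) = +1.
Reciprocity: 11 ≡ 3 and 799 ≡ 3 (mod 4), so (11/799) = −(799/11).
Reduce top mod 11: now compute (7/11).
Reciprocity: 7 ≡ 3 and 11 ≡ 3 (mod 4), so (7/11) = −(11/7).
Reduce top mod 7: now compute (4/7).
Pull out 2^2: since 7 ≡ 7 (mod 8), (2/7) = +1, so (2/7)^2 = +1.
Reached (1/7) = 1. Collecting the sign flips along the way, the symbol is +1.

1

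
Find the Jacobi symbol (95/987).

Reciprocity: 95 ≡ 3 and 987 ≡ 3 (mod 4), so (95/987) = −(987/95).
Reduce top mod 95: now compute (37/95).
Reciprocity: 37 ≡ 1 and 95 ≡ 3 (mod 4), so (37/95) = +(95/37).
Reduce top mod 37: now compute (21/37).
Reciprocity: 21 ≡ 1 and 37 ≡ 1 (mod 4), so (21/37) = +(37/21).
Reduce top mod 21: now compute (16/21).
Pull out 2^4: since 21 ≡ 5 (mod 8), (2/21) = -1, so (2/21)^4 = +1.
Reached (1/21) = 1. Collecting the sign flips along the way, the symbol is -1.

-1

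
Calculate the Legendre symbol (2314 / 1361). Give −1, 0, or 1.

-1

First reduce: 2314 ≡ 953 (mod 1361).
Reciprocity: 953 ≡ 1 and 1361 ≡ 1 (mod 4), so (953/1361) = +(1361/953).
Reduce top mod 953: now compute (408/953).
Pull out 2^3: since 953 ≡ 1 (mod 8), (2/953) = +1, so (2/953)^3 = +1.
Reciprocity: 51 ≡ 3 and 953 ≡ 1 (mod 4), so (51/953) = +(953/51).
Reduce top mod 51: now compute (35/51).
Reciprocity: 35 ≡ 3 and 51 ≡ 3 (mod 4), so (35/51) = −(51/35).
Reduce top mod 35: now compute (16/35).
Pull out 2^4: since 35 ≡ 3 (mod 8), (2/35) = -1, so (2/35)^4 = +1.
Reached (1/35) = 1. Collecting the sign flips along the way, the symbol is -1.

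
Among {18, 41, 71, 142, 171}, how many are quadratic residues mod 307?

(18/307) = -1 → non-residue.
(41/307) = +1 → QR.
(71/307) = +1 → QR.
(142/307) = -1 → non-residue.
(171/307) = +1 → QR.
Total quadratic residues among the 5: 3.

3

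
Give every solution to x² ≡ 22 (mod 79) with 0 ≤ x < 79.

Since 79 ≡ 3 (mod 4), a square root of 22 is 22^((79+1)/4) = 22^20 mod 79.
Repeated squaring: 22^2≡10, 22^4≡21, 22^8≡46, 22^16≡62 (mod 79).
22^20 = 22^(16+4) ≡ 38 (mod 79).
Check: 38² = 1444 ≡ 22 (mod 79). The two roots are 38 and 41.

38, 41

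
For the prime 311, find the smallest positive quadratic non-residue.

11

(2/311) = +1, so 2 is a residue.
(3/311) = +1, so 3 is a residue.
(4/311) = +1, so 4 is a residue.
(5/311) = +1, so 5 is a residue.
(6/311) = +1, so 6 is a residue.
(7/311) = +1, so 7 is a residue.
(8/311) = +1, so 8 is a residue.
(9/311) = +1, so 9 is a residue.
(10/311) = +1, so 10 is a residue.
(11/311) = −1, so 11 is the smallest positive non-residue mod 311.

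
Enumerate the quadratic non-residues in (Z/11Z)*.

Square k = 1,…,5 (k and 11−k give the same square):
1²=1, 2²=4, 3²=9, 4²≡5, 5²≡3 (mod 11).
The residues are {1, 3, 4, 5, 9}; the non-residues are the remaining 5 nonzero classes.

2, 6, 7, 8, 10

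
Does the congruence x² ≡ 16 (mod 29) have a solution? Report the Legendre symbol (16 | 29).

1

Euler's criterion: (16/29) ≡ 16^14 (mod 29).
16^2 ≡ 24 (mod 29)
16^4 ≡ 25 (mod 29)
16^8 ≡ 16 (mod 29)
16^14 = 16^(8+4+2) ≡ 1 (mod 29).
Result is 1, so (16/29) = 1.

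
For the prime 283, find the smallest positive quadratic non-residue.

(2/283) = −1, so 2 is the smallest positive non-residue mod 283.

2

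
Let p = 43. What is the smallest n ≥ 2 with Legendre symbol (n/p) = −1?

2

(2/43) = −1, so 2 is the smallest positive non-residue mod 43.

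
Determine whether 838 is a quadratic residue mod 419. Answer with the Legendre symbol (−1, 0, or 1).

0

First reduce: 838 ≡ 0 (mod 419).
Top reduces to 0: gcd > 1, so the symbol is 0.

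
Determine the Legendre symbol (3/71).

1

Reciprocity: 3 ≡ 3 and 71 ≡ 3 (mod 4), so (3/71) = −(71/3).
Reduce top mod 3: now compute (2/3).
Pull out 2: since 3 ≡ 3 (mod 8), (2/3) = -1.
Reached (1/3) = 1. Collecting the sign flips along the way, the symbol is +1.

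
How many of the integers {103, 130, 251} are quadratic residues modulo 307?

(103/307) = +1 → QR.
(130/307) = -1 → non-residue.
(251/307) = +1 → QR.
Total quadratic residues among the 3: 2.

2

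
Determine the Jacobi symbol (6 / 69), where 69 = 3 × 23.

Pull out 2: since 69 ≡ 5 (mod 8), (2/69) = -1.
Reciprocity: 3 ≡ 3 and 69 ≡ 1 (mod 4), so (3/69) = +(69/3).
Reduce top mod 3: now compute (0/3).
Top reduces to 0: gcd > 1, so the symbol is 0.

0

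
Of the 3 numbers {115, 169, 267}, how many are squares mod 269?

(115/269) = +1 → QR.
(169/269) = +1 → QR.
(267/269) = -1 → non-residue.
Total quadratic residues among the 3: 2.

2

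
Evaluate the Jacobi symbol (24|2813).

1

Pull out 2^3: since 2813 ≡ 5 (mod 8), (2/2813) = -1, so (2/2813)^3 = -1.
Reciprocity: 3 ≡ 3 and 2813 ≡ 1 (mod 4), so (3/2813) = +(2813/3).
Reduce top mod 3: now compute (2/3).
Pull out 2: since 3 ≡ 3 (mod 8), (2/3) = -1.
Reached (1/3) = 1. Collecting the sign flips along the way, the symbol is +1.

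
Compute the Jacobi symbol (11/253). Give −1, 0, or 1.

Reciprocity: 11 ≡ 3 and 253 ≡ 1 (mod 4), so (11/253) = +(253/11).
Reduce top mod 11: now compute (0/11).
Top reduces to 0: gcd > 1, so the symbol is 0.

0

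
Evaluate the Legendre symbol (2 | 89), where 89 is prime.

Euler's criterion: (2/89) ≡ 2^44 (mod 89).
2^2 ≡ 4 (mod 89)
2^4 ≡ 16 (mod 89)
2^8 ≡ 78 (mod 89)
2^16 ≡ 32 (mod 89)
2^32 ≡ 45 (mod 89)
2^44 = 2^(32+8+4) ≡ 1 (mod 89).
Result is 1, so (2/89) = 1.

1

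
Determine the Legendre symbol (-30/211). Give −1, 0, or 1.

Euler's criterion: (-30/211) ≡ 181^105 (mod 211).
181^2 ≡ 56 (mod 211)
181^4 ≡ 182 (mod 211)
181^8 ≡ 208 (mod 211)
181^16 ≡ 9 (mod 211)
181^32 ≡ 81 (mod 211)
181^64 ≡ 20 (mod 211)
181^105 = 181^(64+32+8+1) ≡ 210 (mod 211).
Result is 210 ≡ −1, so (-30/211) = −1.

-1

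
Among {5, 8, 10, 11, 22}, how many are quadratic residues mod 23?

(5/23) = -1 → non-residue.
(8/23) = +1 → QR.
(10/23) = -1 → non-residue.
(11/23) = -1 → non-residue.
(22/23) = -1 → non-residue.
Total quadratic residues among the 5: 1.

1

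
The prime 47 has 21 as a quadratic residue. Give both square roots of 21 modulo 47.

16, 31

Since 47 ≡ 3 (mod 4), a square root of 21 is 21^((47+1)/4) = 21^12 mod 47.
Repeated squaring: 21^2≡18, 21^4≡42, 21^8≡25 (mod 47).
21^12 = 21^(8+4) ≡ 16 (mod 47).
Check: 16² = 256 ≡ 21 (mod 47). The two roots are 16 and 31.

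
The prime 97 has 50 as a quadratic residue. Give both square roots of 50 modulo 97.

97 ≡ 1 (mod 4), so we find a root by search.
Trying successive values, 27² = 729 ≡ 50 (mod 97). The other root is 97 − 27 = 70.

27, 70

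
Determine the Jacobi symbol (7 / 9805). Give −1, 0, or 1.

Reciprocity: 7 ≡ 3 and 9805 ≡ 1 (mod 4), so (7/9805) = +(9805/7).
Reduce top mod 7: now compute (5/7).
Reciprocity: 5 ≡ 1 and 7 ≡ 3 (mod 4), so (5/7) = +(7/5).
Reduce top mod 5: now compute (2/5).
Pull out 2: since 5 ≡ 5 (mod 8), (2/5) = -1.
Reached (1/5) = 1. Collecting the sign flips along the way, the symbol is -1.

-1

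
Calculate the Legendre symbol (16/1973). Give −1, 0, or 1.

Pull out 2^4: since 1973 ≡ 5 (mod 8), (2/1973) = -1, so (2/1973)^4 = +1.
Reached (1/1973) = 1. Collecting the sign flips along the way, the symbol is +1.

1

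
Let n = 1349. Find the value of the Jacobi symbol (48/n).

Pull out 2^4: since 1349 ≡ 5 (mod 8), (2/1349) = -1, so (2/1349)^4 = +1.
Reciprocity: 3 ≡ 3 and 1349 ≡ 1 (mod 4), so (3/1349) = +(1349/3).
Reduce top mod 3: now compute (2/3).
Pull out 2: since 3 ≡ 3 (mod 8), (2/3) = -1.
Reached (1/3) = 1. Collecting the sign flips along the way, the symbol is -1.

-1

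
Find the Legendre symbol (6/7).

-1

Pull out 2: since 7 ≡ 7 (mod 8), (2/7) = +1.
Reciprocity: 3 ≡ 3 and 7 ≡ 3 (mod 4), so (3/7) = −(7/3).
Reduce top mod 3: now compute (1/3).
Reached (1/3) = 1. Collecting the sign flips along the way, the symbol is -1.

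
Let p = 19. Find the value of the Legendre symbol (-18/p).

Euler's criterion: (-18/19) ≡ 1^9 (mod 19).
1^2 ≡ 1 (mod 19)
1^4 ≡ 1 (mod 19)
1^8 ≡ 1 (mod 19)
1^9 = 1^(8+1) ≡ 1 (mod 19).
Result is 1, so (-18/19) = 1.

1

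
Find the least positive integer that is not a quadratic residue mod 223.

3

(2/223) = +1, so 2 is a residue.
(3/223) = −1, so 3 is the smallest positive non-residue mod 223.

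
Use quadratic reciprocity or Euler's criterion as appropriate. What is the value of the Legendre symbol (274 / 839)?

Euler's criterion: (274/839) ≡ 274^419 (mod 839).
274^2 ≡ 405 (mod 839)
274^4 ≡ 420 (mod 839)
274^8 ≡ 210 (mod 839)
274^16 ≡ 472 (mod 839)
274^32 ≡ 449 (mod 839)
274^64 ≡ 241 (mod 839)
274^128 ≡ 190 (mod 839)
274^256 ≡ 23 (mod 839)
274^419 = 274^(256+128+32+2+1) ≡ 1 (mod 839).
Result is 1, so (274/839) = 1.

1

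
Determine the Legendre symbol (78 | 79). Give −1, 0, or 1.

Pull out 2: since 79 ≡ 7 (mod 8), (2/79) = +1.
Reciprocity: 39 ≡ 3 and 79 ≡ 3 (mod 4), so (39/79) = −(79/39).
Reduce top mod 39: now compute (1/39).
Reached (1/39) = 1. Collecting the sign flips along the way, the symbol is -1.

-1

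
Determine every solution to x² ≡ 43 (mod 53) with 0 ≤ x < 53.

19, 34

53 ≡ 1 (mod 4), so we find a root by search.
Trying successive values, 19² = 361 ≡ 43 (mod 53). The other root is 53 − 19 = 34.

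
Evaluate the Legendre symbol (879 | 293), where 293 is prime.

0

First reduce: 879 ≡ 0 (mod 293).
Top reduces to 0: gcd > 1, so the symbol is 0.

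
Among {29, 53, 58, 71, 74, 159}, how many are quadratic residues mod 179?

2

(29/179) = +1 → QR.
(53/179) = -1 → non-residue.
(58/179) = -1 → non-residue.
(71/179) = -1 → non-residue.
(74/179) = +1 → QR.
(159/179) = -1 → non-residue.
Total quadratic residues among the 6: 2.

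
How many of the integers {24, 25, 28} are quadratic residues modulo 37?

(24/37) = -1 → non-residue.
(25/37) = +1 → QR.
(28/37) = +1 → QR.
Total quadratic residues among the 3: 2.

2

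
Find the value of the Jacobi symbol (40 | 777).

-1

Pull out 2^3: since 777 ≡ 1 (mod 8), (2/777) = +1, so (2/777)^3 = +1.
Reciprocity: 5 ≡ 1 and 777 ≡ 1 (mod 4), so (5/777) = +(777/5).
Reduce top mod 5: now compute (2/5).
Pull out 2: since 5 ≡ 5 (mod 8), (2/5) = -1.
Reached (1/5) = 1. Collecting the sign flips along the way, the symbol is -1.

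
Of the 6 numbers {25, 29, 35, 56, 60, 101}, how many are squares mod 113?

3

(25/113) = +1 → QR.
(29/113) = -1 → non-residue.
(35/113) = -1 → non-residue.
(56/113) = +1 → QR.
(60/113) = +1 → QR.
(101/113) = -1 → non-residue.
Total quadratic residues among the 6: 3.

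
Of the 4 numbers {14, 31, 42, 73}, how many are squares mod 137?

2

(14/137) = +1 → QR.
(31/137) = -1 → non-residue.
(42/137) = -1 → non-residue.
(73/137) = +1 → QR.
Total quadratic residues among the 4: 2.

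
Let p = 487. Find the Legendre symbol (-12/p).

Euler's criterion: (-12/487) ≡ 475^243 (mod 487).
475^2 ≡ 144 (mod 487)
475^4 ≡ 282 (mod 487)
475^8 ≡ 143 (mod 487)
475^16 ≡ 482 (mod 487)
475^32 ≡ 25 (mod 487)
475^64 ≡ 138 (mod 487)
475^128 ≡ 51 (mod 487)
475^243 = 475^(128+64+32+16+2+1) ≡ 1 (mod 487).
Result is 1, so (-12/487) = 1.

1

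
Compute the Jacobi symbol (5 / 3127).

-1

Reciprocity: 5 ≡ 1 and 3127 ≡ 3 (mod 4), so (5/3127) = +(3127/5).
Reduce top mod 5: now compute (2/5).
Pull out 2: since 5 ≡ 5 (mod 8), (2/5) = -1.
Reached (1/5) = 1. Collecting the sign flips along the way, the symbol is -1.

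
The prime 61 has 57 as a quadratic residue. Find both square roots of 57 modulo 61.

61 ≡ 1 (mod 4), so we find a root by search.
Trying successive values, 22² = 484 ≡ 57 (mod 61). The other root is 61 − 22 = 39.

22, 39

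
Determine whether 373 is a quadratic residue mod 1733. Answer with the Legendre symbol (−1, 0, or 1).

Reciprocity: 373 ≡ 1 and 1733 ≡ 1 (mod 4), so (373/1733) = +(1733/373).
Reduce top mod 373: now compute (241/373).
Reciprocity: 241 ≡ 1 and 373 ≡ 1 (mod 4), so (241/373) = +(373/241).
Reduce top mod 241: now compute (132/241).
Pull out 2^2: since 241 ≡ 1 (mod 8), (2/241) = +1, so (2/241)^2 = +1.
Reciprocity: 33 ≡ 1 and 241 ≡ 1 (mod 4), so (33/241) = +(241/33).
Reduce top mod 33: now compute (10/33).
Pull out 2: since 33 ≡ 1 (mod 8), (2/33) = +1.
Reciprocity: 5 ≡ 1 and 33 ≡ 1 (mod 4), so (5/33) = +(33/5).
Reduce top mod 5: now compute (3/5).
Reciprocity: 3 ≡ 3 and 5 ≡ 1 (mod 4), so (3/5) = +(5/3).
Reduce top mod 3: now compute (2/3).
Pull out 2: since 3 ≡ 3 (mod 8), (2/3) = -1.
Reached (1/3) = 1. Collecting the sign flips along the way, the symbol is -1.

-1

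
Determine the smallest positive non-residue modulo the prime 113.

(2/113) = +1, so 2 is a residue.
(3/113) = −1, so 3 is the smallest positive non-residue mod 113.

3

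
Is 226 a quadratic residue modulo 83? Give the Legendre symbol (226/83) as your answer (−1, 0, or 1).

Euler's criterion: (226/83) ≡ 60^41 (mod 83).
60^2 ≡ 31 (mod 83)
60^4 ≡ 48 (mod 83)
60^8 ≡ 63 (mod 83)
60^16 ≡ 68 (mod 83)
60^32 ≡ 59 (mod 83)
60^41 = 60^(32+8+1) ≡ 82 (mod 83).
Result is 82 ≡ −1, so (226/83) = −1.

-1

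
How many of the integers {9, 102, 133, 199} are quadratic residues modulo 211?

(9/211) = +1 → QR.
(102/211) = -1 → non-residue.
(133/211) = -1 → non-residue.
(199/211) = +1 → QR.
Total quadratic residues among the 4: 2.

2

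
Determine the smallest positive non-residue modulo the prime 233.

(2/233) = +1, so 2 is a residue.
(3/233) = −1, so 3 is the smallest positive non-residue mod 233.

3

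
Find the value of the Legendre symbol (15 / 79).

Reciprocity: 15 ≡ 3 and 79 ≡ 3 (mod 4), so (15/79) = −(79/15).
Reduce top mod 15: now compute (4/15).
Pull out 2^2: since 15 ≡ 7 (mod 8), (2/15) = +1, so (2/15)^2 = +1.
Reached (1/15) = 1. Collecting the sign flips along the way, the symbol is -1.

-1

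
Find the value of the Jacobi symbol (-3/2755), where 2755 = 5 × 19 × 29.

First reduce: -3 ≡ 2752 (mod 2755).
Pull out 2^6: since 2755 ≡ 3 (mod 8), (2/2755) = -1, so (2/2755)^6 = +1.
Reciprocity: 43 ≡ 3 and 2755 ≡ 3 (mod 4), so (43/2755) = −(2755/43).
Reduce top mod 43: now compute (3/43).
Reciprocity: 3 ≡ 3 and 43 ≡ 3 (mod 4), so (3/43) = −(43/3).
Reduce top mod 3: now compute (1/3).
Reached (1/3) = 1. Collecting the sign flips along the way, the symbol is +1.

1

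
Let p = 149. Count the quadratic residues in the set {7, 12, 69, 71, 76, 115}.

(7/149) = +1 → QR.
(12/149) = -1 → non-residue.
(69/149) = +1 → QR.
(71/149) = -1 → non-residue.
(76/149) = +1 → QR.
(115/149) = -1 → non-residue.
Total quadratic residues among the 6: 3.

3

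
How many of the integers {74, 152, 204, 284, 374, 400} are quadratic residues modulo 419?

2

(74/419) = -1 → non-residue.
(152/419) = +1 → QR.
(204/419) = -1 → non-residue.
(284/419) = -1 → non-residue.
(374/419) = -1 → non-residue.
(400/419) = +1 → QR.
Total quadratic residues among the 6: 2.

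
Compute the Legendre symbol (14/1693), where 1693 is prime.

1

Pull out 2: since 1693 ≡ 5 (mod 8), (2/1693) = -1.
Reciprocity: 7 ≡ 3 and 1693 ≡ 1 (mod 4), so (7/1693) = +(1693/7).
Reduce top mod 7: now compute (6/7).
Pull out 2: since 7 ≡ 7 (mod 8), (2/7) = +1.
Reciprocity: 3 ≡ 3 and 7 ≡ 3 (mod 4), so (3/7) = −(7/3).
Reduce top mod 3: now compute (1/3).
Reached (1/3) = 1. Collecting the sign flips along the way, the symbol is +1.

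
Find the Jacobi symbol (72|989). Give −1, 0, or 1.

-1

Pull out 2^3: since 989 ≡ 5 (mod 8), (2/989) = -1, so (2/989)^3 = -1.
Reciprocity: 9 ≡ 1 and 989 ≡ 1 (mod 4), so (9/989) = +(989/9).
Reduce top mod 9: now compute (8/9).
Pull out 2^3: since 9 ≡ 1 (mod 8), (2/9) = +1, so (2/9)^3 = +1.
Reached (1/9) = 1. Collecting the sign flips along the way, the symbol is -1.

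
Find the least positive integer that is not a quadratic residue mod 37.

2

(2/37) = −1, so 2 is the smallest positive non-residue mod 37.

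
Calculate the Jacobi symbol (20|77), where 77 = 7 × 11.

-1

Pull out 2^2: since 77 ≡ 5 (mod 8), (2/77) = -1, so (2/77)^2 = +1.
Reciprocity: 5 ≡ 1 and 77 ≡ 1 (mod 4), so (5/77) = +(77/5).
Reduce top mod 5: now compute (2/5).
Pull out 2: since 5 ≡ 5 (mod 8), (2/5) = -1.
Reached (1/5) = 1. Collecting the sign flips along the way, the symbol is -1.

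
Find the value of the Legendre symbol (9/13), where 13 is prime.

1

Reciprocity: 9 ≡ 1 and 13 ≡ 1 (mod 4), so (9/13) = +(13/9).
Reduce top mod 9: now compute (4/9).
Pull out 2^2: since 9 ≡ 1 (mod 8), (2/9) = +1, so (2/9)^2 = +1.
Reached (1/9) = 1. Collecting the sign flips along the way, the symbol is +1.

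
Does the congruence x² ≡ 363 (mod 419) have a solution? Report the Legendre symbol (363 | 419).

1

Reciprocity: 363 ≡ 3 and 419 ≡ 3 (mod 4), so (363/419) = −(419/363).
Reduce top mod 363: now compute (56/363).
Pull out 2^3: since 363 ≡ 3 (mod 8), (2/363) = -1, so (2/363)^3 = -1.
Reciprocity: 7 ≡ 3 and 363 ≡ 3 (mod 4), so (7/363) = −(363/7).
Reduce top mod 7: now compute (6/7).
Pull out 2: since 7 ≡ 7 (mod 8), (2/7) = +1.
Reciprocity: 3 ≡ 3 and 7 ≡ 3 (mod 4), so (3/7) = −(7/3).
Reduce top mod 3: now compute (1/3).
Reached (1/3) = 1. Collecting the sign flips along the way, the symbol is +1.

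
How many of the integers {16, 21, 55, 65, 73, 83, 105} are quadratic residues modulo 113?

(16/113) = +1 → QR.
(21/113) = -1 → non-residue.
(55/113) = -1 → non-residue.
(65/113) = -1 → non-residue.
(73/113) = -1 → non-residue.
(83/113) = +1 → QR.
(105/113) = +1 → QR.
Total quadratic residues among the 7: 3.

3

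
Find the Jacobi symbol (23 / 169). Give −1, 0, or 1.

1

Reciprocity: 23 ≡ 3 and 169 ≡ 1 (mod 4), so (23/169) = +(169/23).
Reduce top mod 23: now compute (8/23).
Pull out 2^3: since 23 ≡ 7 (mod 8), (2/23) = +1, so (2/23)^3 = +1.
Reached (1/23) = 1. Collecting the sign flips along the way, the symbol is +1.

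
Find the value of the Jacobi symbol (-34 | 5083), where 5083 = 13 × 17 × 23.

First reduce: -34 ≡ 5049 (mod 5083).
Reciprocity: 5049 ≡ 1 and 5083 ≡ 3 (mod 4), so (5049/5083) = +(5083/5049).
Reduce top mod 5049: now compute (34/5049).
Pull out 2: since 5049 ≡ 1 (mod 8), (2/5049) = +1.
Reciprocity: 17 ≡ 1 and 5049 ≡ 1 (mod 4), so (17/5049) = +(5049/17).
Reduce top mod 17: now compute (0/17).
Top reduces to 0: gcd > 1, so the symbol is 0.

0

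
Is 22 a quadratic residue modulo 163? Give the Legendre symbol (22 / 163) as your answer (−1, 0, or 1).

1

Pull out 2: since 163 ≡ 3 (mod 8), (2/163) = -1.
Reciprocity: 11 ≡ 3 and 163 ≡ 3 (mod 4), so (11/163) = −(163/11).
Reduce top mod 11: now compute (9/11).
Reciprocity: 9 ≡ 1 and 11 ≡ 3 (mod 4), so (9/11) = +(11/9).
Reduce top mod 9: now compute (2/9).
Pull out 2: since 9 ≡ 1 (mod 8), (2/9) = +1.
Reached (1/9) = 1. Collecting the sign flips along the way, the symbol is +1.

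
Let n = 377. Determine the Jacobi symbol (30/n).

Pull out 2: since 377 ≡ 1 (mod 8), (2/377) = +1.
Reciprocity: 15 ≡ 3 and 377 ≡ 1 (mod 4), so (15/377) = +(377/15).
Reduce top mod 15: now compute (2/15).
Pull out 2: since 15 ≡ 7 (mod 8), (2/15) = +1.
Reached (1/15) = 1. Collecting the sign flips along the way, the symbol is +1.

1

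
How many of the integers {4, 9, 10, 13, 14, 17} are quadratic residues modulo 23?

3

(4/23) = +1 → QR.
(9/23) = +1 → QR.
(10/23) = -1 → non-residue.
(13/23) = +1 → QR.
(14/23) = -1 → non-residue.
(17/23) = -1 → non-residue.
Total quadratic residues among the 6: 3.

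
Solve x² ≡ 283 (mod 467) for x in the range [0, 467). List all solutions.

136, 331

Since 467 ≡ 3 (mod 4), a square root of 283 is 283^((467+1)/4) = 283^117 mod 467.
Repeated squaring: 283^2≡232, 283^4≡119, 283^8≡151, 283^16≡385, 283^32≡186, 283^64≡38 (mod 467).
283^117 = 283^(64+32+16+4+1) ≡ 331 (mod 467).
Check: 331² = 109561 ≡ 283 (mod 467). The two roots are 136 and 331.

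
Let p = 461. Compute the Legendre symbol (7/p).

-1

Euler's criterion: (7/461) ≡ 7^230 (mod 461).
7^2 ≡ 49 (mod 461)
7^4 ≡ 96 (mod 461)
7^8 ≡ 457 (mod 461)
7^16 ≡ 16 (mod 461)
7^32 ≡ 256 (mod 461)
7^64 ≡ 74 (mod 461)
7^128 ≡ 405 (mod 461)
7^230 = 7^(128+64+32+4+2) ≡ 460 (mod 461).
Result is 460 ≡ −1, so (7/461) = −1.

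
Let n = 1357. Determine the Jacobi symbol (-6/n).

-1

First reduce: -6 ≡ 1351 (mod 1357).
Reciprocity: 1351 ≡ 3 and 1357 ≡ 1 (mod 4), so (1351/1357) = +(1357/1351).
Reduce top mod 1351: now compute (6/1351).
Pull out 2: since 1351 ≡ 7 (mod 8), (2/1351) = +1.
Reciprocity: 3 ≡ 3 and 1351 ≡ 3 (mod 4), so (3/1351) = −(1351/3).
Reduce top mod 3: now compute (1/3).
Reached (1/3) = 1. Collecting the sign flips along the way, the symbol is -1.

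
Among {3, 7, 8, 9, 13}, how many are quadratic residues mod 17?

3

(3/17) = -1 → non-residue.
(7/17) = -1 → non-residue.
(8/17) = +1 → QR.
(9/17) = +1 → QR.
(13/17) = +1 → QR.
Total quadratic residues among the 5: 3.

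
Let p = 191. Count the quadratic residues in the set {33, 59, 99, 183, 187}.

1

(33/191) = -1 → non-residue.
(59/191) = +1 → QR.
(99/191) = -1 → non-residue.
(183/191) = -1 → non-residue.
(187/191) = -1 → non-residue.
Total quadratic residues among the 5: 1.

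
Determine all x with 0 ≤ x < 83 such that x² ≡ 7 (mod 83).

16, 67

Since 83 ≡ 3 (mod 4), a square root of 7 is 7^((83+1)/4) = 7^21 mod 83.
Repeated squaring: 7^2≡49, 7^4≡77, 7^8≡36, 7^16≡51 (mod 83).
7^21 = 7^(16+4+1) ≡ 16 (mod 83).
Check: 16² = 256 ≡ 7 (mod 83). The two roots are 16 and 67.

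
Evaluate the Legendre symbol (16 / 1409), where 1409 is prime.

1

Pull out 2^4: since 1409 ≡ 1 (mod 8), (2/1409) = +1, so (2/1409)^4 = +1.
Reached (1/1409) = 1. Collecting the sign flips along the way, the symbol is +1.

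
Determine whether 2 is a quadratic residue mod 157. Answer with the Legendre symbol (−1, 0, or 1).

-1

Euler's criterion: (2/157) ≡ 2^78 (mod 157).
2^2 ≡ 4 (mod 157)
2^4 ≡ 16 (mod 157)
2^8 ≡ 99 (mod 157)
2^16 ≡ 67 (mod 157)
2^32 ≡ 93 (mod 157)
2^64 ≡ 14 (mod 157)
2^78 = 2^(64+8+4+2) ≡ 156 (mod 157).
Result is 156 ≡ −1, so (2/157) = −1.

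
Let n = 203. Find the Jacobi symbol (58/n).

0

Pull out 2: since 203 ≡ 3 (mod 8), (2/203) = -1.
Reciprocity: 29 ≡ 1 and 203 ≡ 3 (mod 4), so (29/203) = +(203/29).
Reduce top mod 29: now compute (0/29).
Top reduces to 0: gcd > 1, so the symbol is 0.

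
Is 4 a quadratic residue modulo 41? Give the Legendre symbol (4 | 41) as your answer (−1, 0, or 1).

Pull out 2^2: since 41 ≡ 1 (mod 8), (2/41) = +1, so (2/41)^2 = +1.
Reached (1/41) = 1. Collecting the sign flips along the way, the symbol is +1.

1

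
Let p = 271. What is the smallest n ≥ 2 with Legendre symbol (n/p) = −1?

(2/271) = +1, so 2 is a residue.
(3/271) = −1, so 3 is the smallest positive non-residue mod 271.

3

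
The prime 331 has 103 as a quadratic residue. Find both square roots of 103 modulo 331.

Since 331 ≡ 3 (mod 4), a square root of 103 is 103^((331+1)/4) = 103^83 mod 331.
Repeated squaring: 103^2≡17, 103^4≡289, 103^8≡109, 103^16≡296, 103^32≡232, 103^64≡202 (mod 331).
103^83 = 103^(64+16+2+1) ≡ 161 (mod 331).
Check: 161² = 25921 ≡ 103 (mod 331). The two roots are 161 and 170.

161, 170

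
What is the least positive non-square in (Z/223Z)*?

(2/223) = +1, so 2 is a residue.
(3/223) = −1, so 3 is the smallest positive non-residue mod 223.

3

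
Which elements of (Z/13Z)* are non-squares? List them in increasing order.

Square k = 1,…,6 (k and 13−k give the same square):
1²=1, 2²=4, 3²=9, 4²≡3, 5²≡12, 6²≡10 (mod 13).
The residues are {1, 3, 4, 9, 10, 12}; the non-residues are the remaining 6 nonzero classes.

2,5,6,7,8,11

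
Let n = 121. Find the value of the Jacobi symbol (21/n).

1

Reciprocity: 21 ≡ 1 and 121 ≡ 1 (mod 4), so (21/121) = +(121/21).
Reduce top mod 21: now compute (16/21).
Pull out 2^4: since 21 ≡ 5 (mod 8), (2/21) = -1, so (2/21)^4 = +1.
Reached (1/21) = 1. Collecting the sign flips along the way, the symbol is +1.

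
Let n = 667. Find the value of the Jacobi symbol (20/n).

Pull out 2^2: since 667 ≡ 3 (mod 8), (2/667) = -1, so (2/667)^2 = +1.
Reciprocity: 5 ≡ 1 and 667 ≡ 3 (mod 4), so (5/667) = +(667/5).
Reduce top mod 5: now compute (2/5).
Pull out 2: since 5 ≡ 5 (mod 8), (2/5) = -1.
Reached (1/5) = 1. Collecting the sign flips along the way, the symbol is -1.

-1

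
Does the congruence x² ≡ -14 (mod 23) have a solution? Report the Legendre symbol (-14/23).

Euler's criterion: (-14/23) ≡ 9^11 (mod 23).
9^2 ≡ 12 (mod 23)
9^4 ≡ 6 (mod 23)
9^8 ≡ 13 (mod 23)
9^11 = 9^(8+2+1) ≡ 1 (mod 23).
Result is 1, so (-14/23) = 1.

1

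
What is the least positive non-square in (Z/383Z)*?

5

(2/383) = +1, so 2 is a residue.
(3/383) = +1, so 3 is a residue.
(4/383) = +1, so 4 is a residue.
(5/383) = −1, so 5 is the smallest positive non-residue mod 383.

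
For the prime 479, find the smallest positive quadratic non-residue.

13

(2/479) = +1, so 2 is a residue.
(3/479) = +1, so 3 is a residue.
(4/479) = +1, so 4 is a residue.
(5/479) = +1, so 5 is a residue.
(6/479) = +1, so 6 is a residue.
(7/479) = +1, so 7 is a residue.
(8/479) = +1, so 8 is a residue.
(9/479) = +1, so 9 is a residue.
(10/479) = +1, so 10 is a residue.
(11/479) = +1, so 11 is a residue.
(12/479) = +1, so 12 is a residue.
(13/479) = −1, so 13 is the smallest positive non-residue mod 479.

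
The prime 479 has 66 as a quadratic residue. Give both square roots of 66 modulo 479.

Since 479 ≡ 3 (mod 4), a square root of 66 is 66^((479+1)/4) = 66^120 mod 479.
Repeated squaring: 66^2≡45, 66^4≡109, 66^8≡385, 66^16≡214, 66^32≡291, 66^64≡377 (mod 479).
66^120 = 66^(64+32+16+8) ≡ 32 (mod 479).
Check: 32² = 1024 ≡ 66 (mod 479). The two roots are 32 and 447.

32, 447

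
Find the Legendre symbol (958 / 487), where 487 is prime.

First reduce: 958 ≡ 471 (mod 487).
Reciprocity: 471 ≡ 3 and 487 ≡ 3 (mod 4), so (471/487) = −(487/471).
Reduce top mod 471: now compute (16/471).
Pull out 2^4: since 471 ≡ 7 (mod 8), (2/471) = +1, so (2/471)^4 = +1.
Reached (1/471) = 1. Collecting the sign flips along the way, the symbol is -1.

-1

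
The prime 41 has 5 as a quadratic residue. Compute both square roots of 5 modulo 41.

41 ≡ 1 (mod 4), so we find a root by search.
Trying successive values, 13² = 169 ≡ 5 (mod 41). The other root is 41 − 13 = 28.

13, 28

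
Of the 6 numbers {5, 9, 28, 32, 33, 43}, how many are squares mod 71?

4

(5/71) = +1 → QR.
(9/71) = +1 → QR.
(28/71) = -1 → non-residue.
(32/71) = +1 → QR.
(33/71) = -1 → non-residue.
(43/71) = +1 → QR.
Total quadratic residues among the 6: 4.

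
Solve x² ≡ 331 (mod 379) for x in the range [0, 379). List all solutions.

33, 346

Since 379 ≡ 3 (mod 4), a square root of 331 is 331^((379+1)/4) = 331^95 mod 379.
Repeated squaring: 331^2≡30, 331^4≡142, 331^8≡77, 331^16≡244, 331^32≡33, 331^64≡331 (mod 379).
331^95 = 331^(64+16+8+4+2+1) ≡ 33 (mod 379).
Check: 33² = 1089 ≡ 331 (mod 379). The two roots are 33 and 346.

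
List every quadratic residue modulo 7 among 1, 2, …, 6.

1, 2, 4

Square k = 1,…,3 (k and 7−k give the same square):
1²=1, 2²=4, 3²≡2 (mod 7).
So the quadratic residues mod 7 are {1, 2, 4}.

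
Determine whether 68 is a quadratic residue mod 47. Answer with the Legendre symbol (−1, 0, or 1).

Euler's criterion: (68/47) ≡ 21^23 (mod 47).
21^2 ≡ 18 (mod 47)
21^4 ≡ 42 (mod 47)
21^8 ≡ 25 (mod 47)
21^16 ≡ 14 (mod 47)
21^23 = 21^(16+4+2+1) ≡ 1 (mod 47).
Result is 1, so (68/47) = 1.

1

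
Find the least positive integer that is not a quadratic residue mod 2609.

(2/2609) = +1, so 2 is a residue.
(3/2609) = −1, so 3 is the smallest positive non-residue mod 2609.

3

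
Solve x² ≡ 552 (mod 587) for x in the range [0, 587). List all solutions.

262, 325

Since 587 ≡ 3 (mod 4), a square root of 552 is 552^((587+1)/4) = 552^147 mod 587.
Repeated squaring: 552^2≡51, 552^4≡253, 552^8≡26, 552^16≡89, 552^32≡290, 552^64≡159, 552^128≡40 (mod 587).
552^147 = 552^(128+16+2+1) ≡ 262 (mod 587).
Check: 262² = 68644 ≡ 552 (mod 587). The two roots are 262 and 325.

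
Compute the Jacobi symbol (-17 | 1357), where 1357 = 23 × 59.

First reduce: -17 ≡ 1340 (mod 1357).
Pull out 2^2: since 1357 ≡ 5 (mod 8), (2/1357) = -1, so (2/1357)^2 = +1.
Reciprocity: 335 ≡ 3 and 1357 ≡ 1 (mod 4), so (335/1357) = +(1357/335).
Reduce top mod 335: now compute (17/335).
Reciprocity: 17 ≡ 1 and 335 ≡ 3 (mod 4), so (17/335) = +(335/17).
Reduce top mod 17: now compute (12/17).
Pull out 2^2: since 17 ≡ 1 (mod 8), (2/17) = +1, so (2/17)^2 = +1.
Reciprocity: 3 ≡ 3 and 17 ≡ 1 (mod 4), so (3/17) = +(17/3).
Reduce top mod 3: now compute (2/3).
Pull out 2: since 3 ≡ 3 (mod 8), (2/3) = -1.
Reached (1/3) = 1. Collecting the sign flips along the way, the symbol is -1.

-1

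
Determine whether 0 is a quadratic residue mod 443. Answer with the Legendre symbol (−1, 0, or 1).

0

Top reduces to 0: gcd > 1, so the symbol is 0.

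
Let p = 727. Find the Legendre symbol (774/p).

1

Euler's criterion: (774/727) ≡ 47^363 (mod 727).
47^2 ≡ 28 (mod 727)
47^4 ≡ 57 (mod 727)
47^8 ≡ 341 (mod 727)
47^16 ≡ 688 (mod 727)
47^32 ≡ 67 (mod 727)
47^64 ≡ 127 (mod 727)
47^128 ≡ 135 (mod 727)
47^256 ≡ 50 (mod 727)
47^363 = 47^(256+64+32+8+2+1) ≡ 1 (mod 727).
Result is 1, so (774/727) = 1.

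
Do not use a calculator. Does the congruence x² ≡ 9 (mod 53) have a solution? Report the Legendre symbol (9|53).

1

Reciprocity: 9 ≡ 1 and 53 ≡ 1 (mod 4), so (9/53) = +(53/9).
Reduce top mod 9: now compute (8/9).
Pull out 2^3: since 9 ≡ 1 (mod 8), (2/9) = +1, so (2/9)^3 = +1.
Reached (1/9) = 1. Collecting the sign flips along the way, the symbol is +1.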